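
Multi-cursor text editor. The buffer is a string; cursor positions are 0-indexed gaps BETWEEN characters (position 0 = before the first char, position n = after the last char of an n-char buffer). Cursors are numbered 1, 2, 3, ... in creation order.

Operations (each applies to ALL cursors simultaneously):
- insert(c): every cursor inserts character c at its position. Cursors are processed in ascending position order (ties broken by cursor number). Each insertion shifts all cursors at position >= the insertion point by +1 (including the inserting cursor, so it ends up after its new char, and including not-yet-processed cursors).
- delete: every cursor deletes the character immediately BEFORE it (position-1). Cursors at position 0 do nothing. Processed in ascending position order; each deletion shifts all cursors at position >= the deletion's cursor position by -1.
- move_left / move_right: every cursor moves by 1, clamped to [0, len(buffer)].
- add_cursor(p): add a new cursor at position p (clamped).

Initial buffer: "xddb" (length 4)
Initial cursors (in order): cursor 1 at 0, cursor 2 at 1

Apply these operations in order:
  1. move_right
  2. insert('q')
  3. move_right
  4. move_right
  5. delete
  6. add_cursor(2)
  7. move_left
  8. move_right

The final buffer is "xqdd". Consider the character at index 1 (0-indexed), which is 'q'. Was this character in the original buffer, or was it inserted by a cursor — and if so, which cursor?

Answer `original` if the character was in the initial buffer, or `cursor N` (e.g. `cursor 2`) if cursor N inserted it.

Answer: cursor 1

Derivation:
After op 1 (move_right): buffer="xddb" (len 4), cursors c1@1 c2@2, authorship ....
After op 2 (insert('q')): buffer="xqdqdb" (len 6), cursors c1@2 c2@4, authorship .1.2..
After op 3 (move_right): buffer="xqdqdb" (len 6), cursors c1@3 c2@5, authorship .1.2..
After op 4 (move_right): buffer="xqdqdb" (len 6), cursors c1@4 c2@6, authorship .1.2..
After op 5 (delete): buffer="xqdd" (len 4), cursors c1@3 c2@4, authorship .1..
After op 6 (add_cursor(2)): buffer="xqdd" (len 4), cursors c3@2 c1@3 c2@4, authorship .1..
After op 7 (move_left): buffer="xqdd" (len 4), cursors c3@1 c1@2 c2@3, authorship .1..
After op 8 (move_right): buffer="xqdd" (len 4), cursors c3@2 c1@3 c2@4, authorship .1..
Authorship (.=original, N=cursor N): . 1 . .
Index 1: author = 1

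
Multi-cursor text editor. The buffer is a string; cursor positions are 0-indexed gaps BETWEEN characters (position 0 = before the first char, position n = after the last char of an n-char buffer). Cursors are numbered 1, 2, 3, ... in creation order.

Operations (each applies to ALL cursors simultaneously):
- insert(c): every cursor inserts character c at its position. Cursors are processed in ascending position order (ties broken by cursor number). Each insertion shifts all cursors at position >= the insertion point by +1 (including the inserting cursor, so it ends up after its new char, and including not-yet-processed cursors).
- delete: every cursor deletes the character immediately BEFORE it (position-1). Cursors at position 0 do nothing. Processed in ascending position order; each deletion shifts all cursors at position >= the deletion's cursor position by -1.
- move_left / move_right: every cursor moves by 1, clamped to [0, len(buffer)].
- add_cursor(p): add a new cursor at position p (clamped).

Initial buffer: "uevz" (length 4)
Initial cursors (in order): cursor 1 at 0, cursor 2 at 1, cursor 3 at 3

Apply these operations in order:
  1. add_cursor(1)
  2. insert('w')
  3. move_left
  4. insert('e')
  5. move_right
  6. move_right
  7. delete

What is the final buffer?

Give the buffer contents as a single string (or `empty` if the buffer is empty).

After op 1 (add_cursor(1)): buffer="uevz" (len 4), cursors c1@0 c2@1 c4@1 c3@3, authorship ....
After op 2 (insert('w')): buffer="wuwwevwz" (len 8), cursors c1@1 c2@4 c4@4 c3@7, authorship 1.24..3.
After op 3 (move_left): buffer="wuwwevwz" (len 8), cursors c1@0 c2@3 c4@3 c3@6, authorship 1.24..3.
After op 4 (insert('e')): buffer="ewuweewevewz" (len 12), cursors c1@1 c2@6 c4@6 c3@10, authorship 11.2244..33.
After op 5 (move_right): buffer="ewuweewevewz" (len 12), cursors c1@2 c2@7 c4@7 c3@11, authorship 11.2244..33.
After op 6 (move_right): buffer="ewuweewevewz" (len 12), cursors c1@3 c2@8 c4@8 c3@12, authorship 11.2244..33.
After op 7 (delete): buffer="ewweevew" (len 8), cursors c1@2 c2@5 c4@5 c3@8, authorship 11224.33

Answer: ewweevew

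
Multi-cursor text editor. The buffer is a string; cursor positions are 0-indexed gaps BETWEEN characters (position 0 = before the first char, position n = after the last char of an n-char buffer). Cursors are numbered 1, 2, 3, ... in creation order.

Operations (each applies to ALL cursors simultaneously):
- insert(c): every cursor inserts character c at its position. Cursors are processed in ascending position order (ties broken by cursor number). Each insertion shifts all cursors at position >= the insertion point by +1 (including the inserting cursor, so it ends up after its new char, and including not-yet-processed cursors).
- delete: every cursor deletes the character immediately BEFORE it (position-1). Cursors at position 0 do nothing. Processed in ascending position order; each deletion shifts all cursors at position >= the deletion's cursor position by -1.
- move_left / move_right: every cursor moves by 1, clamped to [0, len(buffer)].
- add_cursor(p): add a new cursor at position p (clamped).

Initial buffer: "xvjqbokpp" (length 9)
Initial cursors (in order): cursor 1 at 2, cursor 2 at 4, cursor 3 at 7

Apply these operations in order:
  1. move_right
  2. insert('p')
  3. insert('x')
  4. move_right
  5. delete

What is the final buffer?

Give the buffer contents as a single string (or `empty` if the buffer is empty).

After op 1 (move_right): buffer="xvjqbokpp" (len 9), cursors c1@3 c2@5 c3@8, authorship .........
After op 2 (insert('p')): buffer="xvjpqbpokppp" (len 12), cursors c1@4 c2@7 c3@11, authorship ...1..2...3.
After op 3 (insert('x')): buffer="xvjpxqbpxokppxp" (len 15), cursors c1@5 c2@9 c3@14, authorship ...11..22...33.
After op 4 (move_right): buffer="xvjpxqbpxokppxp" (len 15), cursors c1@6 c2@10 c3@15, authorship ...11..22...33.
After op 5 (delete): buffer="xvjpxbpxkppx" (len 12), cursors c1@5 c2@8 c3@12, authorship ...11.22..33

Answer: xvjpxbpxkppx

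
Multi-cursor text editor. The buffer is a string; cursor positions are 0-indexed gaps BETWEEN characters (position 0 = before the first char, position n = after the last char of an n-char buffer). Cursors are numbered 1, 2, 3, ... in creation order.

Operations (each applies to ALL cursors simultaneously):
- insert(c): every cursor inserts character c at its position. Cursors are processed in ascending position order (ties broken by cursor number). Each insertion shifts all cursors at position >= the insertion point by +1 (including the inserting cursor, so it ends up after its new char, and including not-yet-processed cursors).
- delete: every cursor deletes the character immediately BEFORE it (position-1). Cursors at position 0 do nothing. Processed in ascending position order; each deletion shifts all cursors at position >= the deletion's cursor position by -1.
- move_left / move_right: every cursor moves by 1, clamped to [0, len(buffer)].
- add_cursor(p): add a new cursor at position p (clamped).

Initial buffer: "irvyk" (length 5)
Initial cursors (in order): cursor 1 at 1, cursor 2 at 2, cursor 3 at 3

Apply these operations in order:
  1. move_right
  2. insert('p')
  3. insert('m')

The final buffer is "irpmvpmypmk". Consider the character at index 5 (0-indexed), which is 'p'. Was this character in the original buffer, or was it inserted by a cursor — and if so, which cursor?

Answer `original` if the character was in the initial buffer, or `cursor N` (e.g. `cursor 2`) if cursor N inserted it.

After op 1 (move_right): buffer="irvyk" (len 5), cursors c1@2 c2@3 c3@4, authorship .....
After op 2 (insert('p')): buffer="irpvpypk" (len 8), cursors c1@3 c2@5 c3@7, authorship ..1.2.3.
After op 3 (insert('m')): buffer="irpmvpmypmk" (len 11), cursors c1@4 c2@7 c3@10, authorship ..11.22.33.
Authorship (.=original, N=cursor N): . . 1 1 . 2 2 . 3 3 .
Index 5: author = 2

Answer: cursor 2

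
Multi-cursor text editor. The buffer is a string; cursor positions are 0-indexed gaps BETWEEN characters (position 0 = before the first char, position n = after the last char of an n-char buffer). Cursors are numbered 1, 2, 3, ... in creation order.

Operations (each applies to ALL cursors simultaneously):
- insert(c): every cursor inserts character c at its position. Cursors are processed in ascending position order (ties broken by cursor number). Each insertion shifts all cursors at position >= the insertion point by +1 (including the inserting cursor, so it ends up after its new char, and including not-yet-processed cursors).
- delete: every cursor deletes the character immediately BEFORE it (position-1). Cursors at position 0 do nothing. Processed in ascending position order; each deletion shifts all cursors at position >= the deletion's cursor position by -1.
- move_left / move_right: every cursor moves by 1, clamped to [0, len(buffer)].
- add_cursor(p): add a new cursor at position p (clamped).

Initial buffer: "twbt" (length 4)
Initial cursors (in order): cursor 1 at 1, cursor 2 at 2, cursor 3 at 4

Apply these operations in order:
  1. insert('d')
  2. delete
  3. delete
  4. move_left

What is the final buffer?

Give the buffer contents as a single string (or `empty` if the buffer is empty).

After op 1 (insert('d')): buffer="tdwdbtd" (len 7), cursors c1@2 c2@4 c3@7, authorship .1.2..3
After op 2 (delete): buffer="twbt" (len 4), cursors c1@1 c2@2 c3@4, authorship ....
After op 3 (delete): buffer="b" (len 1), cursors c1@0 c2@0 c3@1, authorship .
After op 4 (move_left): buffer="b" (len 1), cursors c1@0 c2@0 c3@0, authorship .

Answer: b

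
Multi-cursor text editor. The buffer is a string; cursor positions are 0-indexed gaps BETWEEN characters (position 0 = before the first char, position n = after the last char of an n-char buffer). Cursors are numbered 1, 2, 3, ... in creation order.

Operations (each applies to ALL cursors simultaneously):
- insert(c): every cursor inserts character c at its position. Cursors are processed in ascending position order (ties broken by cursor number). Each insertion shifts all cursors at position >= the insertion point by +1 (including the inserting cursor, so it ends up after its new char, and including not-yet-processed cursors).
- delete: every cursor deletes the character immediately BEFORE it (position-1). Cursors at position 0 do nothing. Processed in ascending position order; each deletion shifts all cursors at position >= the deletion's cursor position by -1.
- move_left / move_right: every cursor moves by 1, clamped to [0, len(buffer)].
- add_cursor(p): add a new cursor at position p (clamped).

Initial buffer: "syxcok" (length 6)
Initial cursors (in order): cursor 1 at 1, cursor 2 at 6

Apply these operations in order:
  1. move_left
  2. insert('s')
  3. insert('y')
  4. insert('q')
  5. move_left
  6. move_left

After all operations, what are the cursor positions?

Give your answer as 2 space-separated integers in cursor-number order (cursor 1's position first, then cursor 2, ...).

After op 1 (move_left): buffer="syxcok" (len 6), cursors c1@0 c2@5, authorship ......
After op 2 (insert('s')): buffer="ssyxcosk" (len 8), cursors c1@1 c2@7, authorship 1.....2.
After op 3 (insert('y')): buffer="sysyxcosyk" (len 10), cursors c1@2 c2@9, authorship 11.....22.
After op 4 (insert('q')): buffer="syqsyxcosyqk" (len 12), cursors c1@3 c2@11, authorship 111.....222.
After op 5 (move_left): buffer="syqsyxcosyqk" (len 12), cursors c1@2 c2@10, authorship 111.....222.
After op 6 (move_left): buffer="syqsyxcosyqk" (len 12), cursors c1@1 c2@9, authorship 111.....222.

Answer: 1 9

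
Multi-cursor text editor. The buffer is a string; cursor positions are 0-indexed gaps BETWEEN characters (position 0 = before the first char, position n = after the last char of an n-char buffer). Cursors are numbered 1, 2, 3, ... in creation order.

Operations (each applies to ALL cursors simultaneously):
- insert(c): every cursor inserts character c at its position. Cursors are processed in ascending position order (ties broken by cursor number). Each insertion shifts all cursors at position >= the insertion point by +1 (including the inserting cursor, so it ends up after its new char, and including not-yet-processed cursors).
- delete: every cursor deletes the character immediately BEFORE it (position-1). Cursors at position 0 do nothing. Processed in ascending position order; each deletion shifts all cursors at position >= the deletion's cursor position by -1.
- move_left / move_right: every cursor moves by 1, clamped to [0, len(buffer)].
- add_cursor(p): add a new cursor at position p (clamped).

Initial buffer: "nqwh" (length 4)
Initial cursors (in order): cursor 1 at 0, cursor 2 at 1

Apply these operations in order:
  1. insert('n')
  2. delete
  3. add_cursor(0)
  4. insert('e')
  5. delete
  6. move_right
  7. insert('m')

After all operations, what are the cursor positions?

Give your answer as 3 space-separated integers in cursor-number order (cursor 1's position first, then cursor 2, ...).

Answer: 3 5 3

Derivation:
After op 1 (insert('n')): buffer="nnnqwh" (len 6), cursors c1@1 c2@3, authorship 1.2...
After op 2 (delete): buffer="nqwh" (len 4), cursors c1@0 c2@1, authorship ....
After op 3 (add_cursor(0)): buffer="nqwh" (len 4), cursors c1@0 c3@0 c2@1, authorship ....
After op 4 (insert('e')): buffer="eeneqwh" (len 7), cursors c1@2 c3@2 c2@4, authorship 13.2...
After op 5 (delete): buffer="nqwh" (len 4), cursors c1@0 c3@0 c2@1, authorship ....
After op 6 (move_right): buffer="nqwh" (len 4), cursors c1@1 c3@1 c2@2, authorship ....
After op 7 (insert('m')): buffer="nmmqmwh" (len 7), cursors c1@3 c3@3 c2@5, authorship .13.2..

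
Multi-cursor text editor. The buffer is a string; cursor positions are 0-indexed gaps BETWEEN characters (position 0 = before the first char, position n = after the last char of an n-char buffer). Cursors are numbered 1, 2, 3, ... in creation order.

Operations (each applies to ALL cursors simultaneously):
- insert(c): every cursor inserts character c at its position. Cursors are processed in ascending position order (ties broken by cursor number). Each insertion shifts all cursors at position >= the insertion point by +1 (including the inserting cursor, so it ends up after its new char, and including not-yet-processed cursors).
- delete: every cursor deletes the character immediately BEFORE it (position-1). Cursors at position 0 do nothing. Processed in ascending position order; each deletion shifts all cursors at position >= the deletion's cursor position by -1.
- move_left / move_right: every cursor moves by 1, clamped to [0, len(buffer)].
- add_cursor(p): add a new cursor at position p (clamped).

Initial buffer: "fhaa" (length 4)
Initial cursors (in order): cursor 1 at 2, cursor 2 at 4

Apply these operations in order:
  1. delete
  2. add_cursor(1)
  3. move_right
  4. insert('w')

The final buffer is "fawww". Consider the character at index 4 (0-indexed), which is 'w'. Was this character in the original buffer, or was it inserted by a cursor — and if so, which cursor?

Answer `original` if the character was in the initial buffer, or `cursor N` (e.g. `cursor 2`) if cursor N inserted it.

After op 1 (delete): buffer="fa" (len 2), cursors c1@1 c2@2, authorship ..
After op 2 (add_cursor(1)): buffer="fa" (len 2), cursors c1@1 c3@1 c2@2, authorship ..
After op 3 (move_right): buffer="fa" (len 2), cursors c1@2 c2@2 c3@2, authorship ..
After op 4 (insert('w')): buffer="fawww" (len 5), cursors c1@5 c2@5 c3@5, authorship ..123
Authorship (.=original, N=cursor N): . . 1 2 3
Index 4: author = 3

Answer: cursor 3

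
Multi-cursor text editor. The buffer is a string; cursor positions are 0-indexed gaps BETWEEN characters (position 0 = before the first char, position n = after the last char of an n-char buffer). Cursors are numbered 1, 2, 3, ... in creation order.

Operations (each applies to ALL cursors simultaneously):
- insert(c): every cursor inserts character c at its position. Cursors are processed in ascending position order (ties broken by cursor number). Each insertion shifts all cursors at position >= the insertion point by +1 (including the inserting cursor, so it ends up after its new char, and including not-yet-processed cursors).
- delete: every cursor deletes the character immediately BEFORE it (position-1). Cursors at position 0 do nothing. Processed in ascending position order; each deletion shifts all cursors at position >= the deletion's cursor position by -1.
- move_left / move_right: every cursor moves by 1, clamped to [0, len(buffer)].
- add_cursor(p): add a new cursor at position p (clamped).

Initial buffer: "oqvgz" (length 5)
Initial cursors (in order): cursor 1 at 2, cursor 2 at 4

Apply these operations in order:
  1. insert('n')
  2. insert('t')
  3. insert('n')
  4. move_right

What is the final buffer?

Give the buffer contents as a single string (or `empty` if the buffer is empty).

Answer: oqntnvgntnz

Derivation:
After op 1 (insert('n')): buffer="oqnvgnz" (len 7), cursors c1@3 c2@6, authorship ..1..2.
After op 2 (insert('t')): buffer="oqntvgntz" (len 9), cursors c1@4 c2@8, authorship ..11..22.
After op 3 (insert('n')): buffer="oqntnvgntnz" (len 11), cursors c1@5 c2@10, authorship ..111..222.
After op 4 (move_right): buffer="oqntnvgntnz" (len 11), cursors c1@6 c2@11, authorship ..111..222.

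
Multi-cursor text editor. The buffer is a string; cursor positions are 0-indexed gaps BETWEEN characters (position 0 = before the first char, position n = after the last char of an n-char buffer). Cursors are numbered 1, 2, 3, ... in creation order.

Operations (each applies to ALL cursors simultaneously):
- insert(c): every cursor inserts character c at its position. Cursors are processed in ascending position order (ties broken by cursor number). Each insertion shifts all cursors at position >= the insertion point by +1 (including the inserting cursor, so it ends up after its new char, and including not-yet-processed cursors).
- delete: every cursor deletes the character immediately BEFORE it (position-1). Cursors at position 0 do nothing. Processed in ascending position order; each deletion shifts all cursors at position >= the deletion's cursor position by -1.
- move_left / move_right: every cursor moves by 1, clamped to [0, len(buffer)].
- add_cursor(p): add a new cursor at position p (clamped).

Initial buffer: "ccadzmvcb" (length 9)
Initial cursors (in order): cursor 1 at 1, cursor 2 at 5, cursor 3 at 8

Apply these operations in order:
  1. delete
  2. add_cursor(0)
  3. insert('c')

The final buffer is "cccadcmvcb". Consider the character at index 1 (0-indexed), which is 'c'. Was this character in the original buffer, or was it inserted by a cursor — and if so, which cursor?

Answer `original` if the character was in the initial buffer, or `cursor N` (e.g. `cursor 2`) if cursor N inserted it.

Answer: cursor 4

Derivation:
After op 1 (delete): buffer="cadmvb" (len 6), cursors c1@0 c2@3 c3@5, authorship ......
After op 2 (add_cursor(0)): buffer="cadmvb" (len 6), cursors c1@0 c4@0 c2@3 c3@5, authorship ......
After op 3 (insert('c')): buffer="cccadcmvcb" (len 10), cursors c1@2 c4@2 c2@6 c3@9, authorship 14...2..3.
Authorship (.=original, N=cursor N): 1 4 . . . 2 . . 3 .
Index 1: author = 4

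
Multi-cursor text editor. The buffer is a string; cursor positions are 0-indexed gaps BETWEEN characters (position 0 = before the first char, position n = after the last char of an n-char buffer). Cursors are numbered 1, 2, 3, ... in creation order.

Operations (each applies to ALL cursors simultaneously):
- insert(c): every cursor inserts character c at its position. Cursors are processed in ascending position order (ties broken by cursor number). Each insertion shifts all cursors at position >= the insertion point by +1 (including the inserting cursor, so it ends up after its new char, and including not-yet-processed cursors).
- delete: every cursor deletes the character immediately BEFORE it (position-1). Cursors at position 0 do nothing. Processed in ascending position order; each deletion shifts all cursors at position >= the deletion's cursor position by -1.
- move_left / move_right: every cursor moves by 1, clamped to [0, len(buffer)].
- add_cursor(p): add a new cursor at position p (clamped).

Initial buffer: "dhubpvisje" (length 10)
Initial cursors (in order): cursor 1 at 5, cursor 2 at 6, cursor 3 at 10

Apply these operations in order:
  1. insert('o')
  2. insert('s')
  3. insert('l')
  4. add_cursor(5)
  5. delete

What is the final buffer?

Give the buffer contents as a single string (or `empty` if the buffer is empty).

Answer: dhubosvosisjeos

Derivation:
After op 1 (insert('o')): buffer="dhubpovoisjeo" (len 13), cursors c1@6 c2@8 c3@13, authorship .....1.2....3
After op 2 (insert('s')): buffer="dhubposvosisjeos" (len 16), cursors c1@7 c2@10 c3@16, authorship .....11.22....33
After op 3 (insert('l')): buffer="dhubposlvoslisjeosl" (len 19), cursors c1@8 c2@12 c3@19, authorship .....111.222....333
After op 4 (add_cursor(5)): buffer="dhubposlvoslisjeosl" (len 19), cursors c4@5 c1@8 c2@12 c3@19, authorship .....111.222....333
After op 5 (delete): buffer="dhubosvosisjeos" (len 15), cursors c4@4 c1@6 c2@9 c3@15, authorship ....11.22....33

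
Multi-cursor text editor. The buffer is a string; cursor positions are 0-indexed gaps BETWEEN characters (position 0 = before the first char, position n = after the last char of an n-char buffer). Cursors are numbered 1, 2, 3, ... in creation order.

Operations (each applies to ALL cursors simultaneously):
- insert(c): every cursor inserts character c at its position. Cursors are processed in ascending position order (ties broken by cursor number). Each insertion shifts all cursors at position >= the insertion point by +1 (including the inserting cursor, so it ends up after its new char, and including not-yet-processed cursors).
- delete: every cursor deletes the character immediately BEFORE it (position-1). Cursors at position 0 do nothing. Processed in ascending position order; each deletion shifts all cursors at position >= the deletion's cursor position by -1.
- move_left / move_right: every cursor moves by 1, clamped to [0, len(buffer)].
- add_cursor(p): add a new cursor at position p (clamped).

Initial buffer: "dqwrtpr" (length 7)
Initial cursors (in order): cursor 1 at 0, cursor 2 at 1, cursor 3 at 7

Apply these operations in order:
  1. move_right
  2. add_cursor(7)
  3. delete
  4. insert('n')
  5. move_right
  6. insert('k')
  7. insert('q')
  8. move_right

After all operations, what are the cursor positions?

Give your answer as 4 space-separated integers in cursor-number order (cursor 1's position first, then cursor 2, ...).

Answer: 8 8 15 15

Derivation:
After op 1 (move_right): buffer="dqwrtpr" (len 7), cursors c1@1 c2@2 c3@7, authorship .......
After op 2 (add_cursor(7)): buffer="dqwrtpr" (len 7), cursors c1@1 c2@2 c3@7 c4@7, authorship .......
After op 3 (delete): buffer="wrt" (len 3), cursors c1@0 c2@0 c3@3 c4@3, authorship ...
After op 4 (insert('n')): buffer="nnwrtnn" (len 7), cursors c1@2 c2@2 c3@7 c4@7, authorship 12...34
After op 5 (move_right): buffer="nnwrtnn" (len 7), cursors c1@3 c2@3 c3@7 c4@7, authorship 12...34
After op 6 (insert('k')): buffer="nnwkkrtnnkk" (len 11), cursors c1@5 c2@5 c3@11 c4@11, authorship 12.12..3434
After op 7 (insert('q')): buffer="nnwkkqqrtnnkkqq" (len 15), cursors c1@7 c2@7 c3@15 c4@15, authorship 12.1212..343434
After op 8 (move_right): buffer="nnwkkqqrtnnkkqq" (len 15), cursors c1@8 c2@8 c3@15 c4@15, authorship 12.1212..343434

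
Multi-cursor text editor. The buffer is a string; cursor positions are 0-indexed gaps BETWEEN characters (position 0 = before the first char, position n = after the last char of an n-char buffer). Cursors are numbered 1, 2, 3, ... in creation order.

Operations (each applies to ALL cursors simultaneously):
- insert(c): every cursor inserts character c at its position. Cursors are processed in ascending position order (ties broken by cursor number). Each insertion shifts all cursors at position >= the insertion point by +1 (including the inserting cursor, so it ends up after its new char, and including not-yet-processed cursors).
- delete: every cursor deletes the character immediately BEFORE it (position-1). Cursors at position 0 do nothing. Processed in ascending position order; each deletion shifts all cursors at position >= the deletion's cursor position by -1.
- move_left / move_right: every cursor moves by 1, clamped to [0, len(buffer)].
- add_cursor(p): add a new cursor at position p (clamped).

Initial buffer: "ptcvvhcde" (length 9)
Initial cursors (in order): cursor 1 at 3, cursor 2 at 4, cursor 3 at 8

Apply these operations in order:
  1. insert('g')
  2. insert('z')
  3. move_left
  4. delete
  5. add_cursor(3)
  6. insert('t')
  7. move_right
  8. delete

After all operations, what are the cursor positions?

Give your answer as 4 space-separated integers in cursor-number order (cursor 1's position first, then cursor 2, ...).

After op 1 (insert('g')): buffer="ptcgvgvhcdge" (len 12), cursors c1@4 c2@6 c3@11, authorship ...1.2....3.
After op 2 (insert('z')): buffer="ptcgzvgzvhcdgze" (len 15), cursors c1@5 c2@8 c3@14, authorship ...11.22....33.
After op 3 (move_left): buffer="ptcgzvgzvhcdgze" (len 15), cursors c1@4 c2@7 c3@13, authorship ...11.22....33.
After op 4 (delete): buffer="ptczvzvhcdze" (len 12), cursors c1@3 c2@5 c3@10, authorship ...1.2....3.
After op 5 (add_cursor(3)): buffer="ptczvzvhcdze" (len 12), cursors c1@3 c4@3 c2@5 c3@10, authorship ...1.2....3.
After op 6 (insert('t')): buffer="ptcttzvtzvhcdtze" (len 16), cursors c1@5 c4@5 c2@8 c3@14, authorship ...141.22....33.
After op 7 (move_right): buffer="ptcttzvtzvhcdtze" (len 16), cursors c1@6 c4@6 c2@9 c3@15, authorship ...141.22....33.
After op 8 (delete): buffer="ptctvtvhcdte" (len 12), cursors c1@4 c4@4 c2@6 c3@11, authorship ...1.2....3.

Answer: 4 6 11 4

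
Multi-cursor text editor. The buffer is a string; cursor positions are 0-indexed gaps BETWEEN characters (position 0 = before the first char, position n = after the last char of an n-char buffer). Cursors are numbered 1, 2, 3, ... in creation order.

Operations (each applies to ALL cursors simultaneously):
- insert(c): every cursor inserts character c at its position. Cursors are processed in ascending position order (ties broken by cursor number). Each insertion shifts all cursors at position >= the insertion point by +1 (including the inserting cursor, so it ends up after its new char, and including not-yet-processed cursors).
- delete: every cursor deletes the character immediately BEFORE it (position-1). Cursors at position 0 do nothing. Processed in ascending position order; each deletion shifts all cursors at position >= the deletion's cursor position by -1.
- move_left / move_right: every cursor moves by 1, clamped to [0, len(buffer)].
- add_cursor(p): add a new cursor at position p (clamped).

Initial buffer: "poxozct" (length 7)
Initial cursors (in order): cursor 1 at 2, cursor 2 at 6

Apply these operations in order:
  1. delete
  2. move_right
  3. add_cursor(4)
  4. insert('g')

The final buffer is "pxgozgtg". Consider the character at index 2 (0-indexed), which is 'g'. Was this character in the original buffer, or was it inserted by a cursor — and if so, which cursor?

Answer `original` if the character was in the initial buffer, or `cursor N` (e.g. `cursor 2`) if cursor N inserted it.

After op 1 (delete): buffer="pxozt" (len 5), cursors c1@1 c2@4, authorship .....
After op 2 (move_right): buffer="pxozt" (len 5), cursors c1@2 c2@5, authorship .....
After op 3 (add_cursor(4)): buffer="pxozt" (len 5), cursors c1@2 c3@4 c2@5, authorship .....
After op 4 (insert('g')): buffer="pxgozgtg" (len 8), cursors c1@3 c3@6 c2@8, authorship ..1..3.2
Authorship (.=original, N=cursor N): . . 1 . . 3 . 2
Index 2: author = 1

Answer: cursor 1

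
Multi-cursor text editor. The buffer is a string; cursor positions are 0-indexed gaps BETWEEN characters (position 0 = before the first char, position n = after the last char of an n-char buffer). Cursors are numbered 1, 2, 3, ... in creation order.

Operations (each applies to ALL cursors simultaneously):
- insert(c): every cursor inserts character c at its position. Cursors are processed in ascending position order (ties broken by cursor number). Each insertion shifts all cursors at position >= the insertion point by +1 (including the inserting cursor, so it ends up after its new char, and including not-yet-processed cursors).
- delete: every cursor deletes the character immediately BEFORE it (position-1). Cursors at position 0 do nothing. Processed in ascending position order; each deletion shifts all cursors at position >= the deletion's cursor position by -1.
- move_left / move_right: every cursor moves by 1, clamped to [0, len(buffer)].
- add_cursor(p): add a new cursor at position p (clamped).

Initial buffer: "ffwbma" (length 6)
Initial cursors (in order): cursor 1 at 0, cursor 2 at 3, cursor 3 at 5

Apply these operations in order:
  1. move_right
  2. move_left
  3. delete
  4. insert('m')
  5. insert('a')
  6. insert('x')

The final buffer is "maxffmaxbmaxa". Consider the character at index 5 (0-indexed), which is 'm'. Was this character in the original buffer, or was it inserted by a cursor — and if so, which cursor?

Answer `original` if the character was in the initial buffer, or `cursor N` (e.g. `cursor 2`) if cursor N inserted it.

After op 1 (move_right): buffer="ffwbma" (len 6), cursors c1@1 c2@4 c3@6, authorship ......
After op 2 (move_left): buffer="ffwbma" (len 6), cursors c1@0 c2@3 c3@5, authorship ......
After op 3 (delete): buffer="ffba" (len 4), cursors c1@0 c2@2 c3@3, authorship ....
After op 4 (insert('m')): buffer="mffmbma" (len 7), cursors c1@1 c2@4 c3@6, authorship 1..2.3.
After op 5 (insert('a')): buffer="maffmabmaa" (len 10), cursors c1@2 c2@6 c3@9, authorship 11..22.33.
After op 6 (insert('x')): buffer="maxffmaxbmaxa" (len 13), cursors c1@3 c2@8 c3@12, authorship 111..222.333.
Authorship (.=original, N=cursor N): 1 1 1 . . 2 2 2 . 3 3 3 .
Index 5: author = 2

Answer: cursor 2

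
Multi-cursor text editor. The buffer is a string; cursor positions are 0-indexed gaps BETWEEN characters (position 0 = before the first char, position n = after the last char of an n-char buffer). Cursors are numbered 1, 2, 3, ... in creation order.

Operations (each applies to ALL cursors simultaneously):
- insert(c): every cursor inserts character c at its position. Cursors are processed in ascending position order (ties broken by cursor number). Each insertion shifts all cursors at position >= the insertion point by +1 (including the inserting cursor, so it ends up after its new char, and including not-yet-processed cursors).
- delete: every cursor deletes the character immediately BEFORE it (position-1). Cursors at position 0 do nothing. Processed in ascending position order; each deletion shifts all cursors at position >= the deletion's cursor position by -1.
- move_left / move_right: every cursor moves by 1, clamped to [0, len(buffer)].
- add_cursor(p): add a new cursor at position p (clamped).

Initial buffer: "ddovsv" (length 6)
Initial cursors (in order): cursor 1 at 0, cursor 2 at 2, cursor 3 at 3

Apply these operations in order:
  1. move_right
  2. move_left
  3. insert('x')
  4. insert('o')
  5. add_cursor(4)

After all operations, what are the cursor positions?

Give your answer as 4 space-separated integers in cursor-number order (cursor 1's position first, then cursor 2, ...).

Answer: 2 6 9 4

Derivation:
After op 1 (move_right): buffer="ddovsv" (len 6), cursors c1@1 c2@3 c3@4, authorship ......
After op 2 (move_left): buffer="ddovsv" (len 6), cursors c1@0 c2@2 c3@3, authorship ......
After op 3 (insert('x')): buffer="xddxoxvsv" (len 9), cursors c1@1 c2@4 c3@6, authorship 1..2.3...
After op 4 (insert('o')): buffer="xoddxooxovsv" (len 12), cursors c1@2 c2@6 c3@9, authorship 11..22.33...
After op 5 (add_cursor(4)): buffer="xoddxooxovsv" (len 12), cursors c1@2 c4@4 c2@6 c3@9, authorship 11..22.33...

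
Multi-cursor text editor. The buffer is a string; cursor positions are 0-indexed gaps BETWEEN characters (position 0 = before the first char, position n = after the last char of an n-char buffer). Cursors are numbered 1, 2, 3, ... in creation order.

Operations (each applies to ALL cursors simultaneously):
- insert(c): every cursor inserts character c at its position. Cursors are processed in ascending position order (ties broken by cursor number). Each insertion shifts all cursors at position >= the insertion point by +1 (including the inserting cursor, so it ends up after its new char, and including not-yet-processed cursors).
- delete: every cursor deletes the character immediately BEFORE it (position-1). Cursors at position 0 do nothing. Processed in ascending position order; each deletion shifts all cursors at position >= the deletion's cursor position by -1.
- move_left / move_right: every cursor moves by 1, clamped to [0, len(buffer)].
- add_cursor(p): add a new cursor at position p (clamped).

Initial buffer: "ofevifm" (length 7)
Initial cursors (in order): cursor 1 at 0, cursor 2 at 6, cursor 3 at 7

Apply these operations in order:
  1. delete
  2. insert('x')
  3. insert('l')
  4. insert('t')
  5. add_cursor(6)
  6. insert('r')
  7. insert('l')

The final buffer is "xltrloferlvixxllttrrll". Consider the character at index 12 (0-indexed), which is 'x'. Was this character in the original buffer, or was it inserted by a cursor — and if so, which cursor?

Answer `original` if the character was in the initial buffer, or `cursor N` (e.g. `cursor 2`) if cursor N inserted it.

After op 1 (delete): buffer="ofevi" (len 5), cursors c1@0 c2@5 c3@5, authorship .....
After op 2 (insert('x')): buffer="xofevixx" (len 8), cursors c1@1 c2@8 c3@8, authorship 1.....23
After op 3 (insert('l')): buffer="xlofevixxll" (len 11), cursors c1@2 c2@11 c3@11, authorship 11.....2323
After op 4 (insert('t')): buffer="xltofevixxlltt" (len 14), cursors c1@3 c2@14 c3@14, authorship 111.....232323
After op 5 (add_cursor(6)): buffer="xltofevixxlltt" (len 14), cursors c1@3 c4@6 c2@14 c3@14, authorship 111.....232323
After op 6 (insert('r')): buffer="xltrofervixxllttrr" (len 18), cursors c1@4 c4@8 c2@18 c3@18, authorship 1111...4..23232323
After op 7 (insert('l')): buffer="xltrloferlvixxllttrrll" (len 22), cursors c1@5 c4@10 c2@22 c3@22, authorship 11111...44..2323232323
Authorship (.=original, N=cursor N): 1 1 1 1 1 . . . 4 4 . . 2 3 2 3 2 3 2 3 2 3
Index 12: author = 2

Answer: cursor 2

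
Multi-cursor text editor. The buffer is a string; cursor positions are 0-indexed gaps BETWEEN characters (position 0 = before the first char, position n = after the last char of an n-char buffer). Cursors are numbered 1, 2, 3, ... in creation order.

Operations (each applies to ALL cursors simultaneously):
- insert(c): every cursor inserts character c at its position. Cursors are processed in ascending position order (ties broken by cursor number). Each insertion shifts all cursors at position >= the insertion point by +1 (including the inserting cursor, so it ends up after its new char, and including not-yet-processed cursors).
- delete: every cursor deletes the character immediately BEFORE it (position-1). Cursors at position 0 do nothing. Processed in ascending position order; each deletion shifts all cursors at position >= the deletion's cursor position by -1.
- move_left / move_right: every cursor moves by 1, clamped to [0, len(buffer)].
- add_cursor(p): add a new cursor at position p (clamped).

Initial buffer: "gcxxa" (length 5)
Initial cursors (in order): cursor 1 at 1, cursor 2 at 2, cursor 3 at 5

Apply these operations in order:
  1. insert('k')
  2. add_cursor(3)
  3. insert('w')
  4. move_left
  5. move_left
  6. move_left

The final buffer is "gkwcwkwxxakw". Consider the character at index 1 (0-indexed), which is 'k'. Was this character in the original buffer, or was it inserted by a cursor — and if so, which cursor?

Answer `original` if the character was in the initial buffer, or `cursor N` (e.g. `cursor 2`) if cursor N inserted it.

Answer: cursor 1

Derivation:
After op 1 (insert('k')): buffer="gkckxxak" (len 8), cursors c1@2 c2@4 c3@8, authorship .1.2...3
After op 2 (add_cursor(3)): buffer="gkckxxak" (len 8), cursors c1@2 c4@3 c2@4 c3@8, authorship .1.2...3
After op 3 (insert('w')): buffer="gkwcwkwxxakw" (len 12), cursors c1@3 c4@5 c2@7 c3@12, authorship .11.422...33
After op 4 (move_left): buffer="gkwcwkwxxakw" (len 12), cursors c1@2 c4@4 c2@6 c3@11, authorship .11.422...33
After op 5 (move_left): buffer="gkwcwkwxxakw" (len 12), cursors c1@1 c4@3 c2@5 c3@10, authorship .11.422...33
After op 6 (move_left): buffer="gkwcwkwxxakw" (len 12), cursors c1@0 c4@2 c2@4 c3@9, authorship .11.422...33
Authorship (.=original, N=cursor N): . 1 1 . 4 2 2 . . . 3 3
Index 1: author = 1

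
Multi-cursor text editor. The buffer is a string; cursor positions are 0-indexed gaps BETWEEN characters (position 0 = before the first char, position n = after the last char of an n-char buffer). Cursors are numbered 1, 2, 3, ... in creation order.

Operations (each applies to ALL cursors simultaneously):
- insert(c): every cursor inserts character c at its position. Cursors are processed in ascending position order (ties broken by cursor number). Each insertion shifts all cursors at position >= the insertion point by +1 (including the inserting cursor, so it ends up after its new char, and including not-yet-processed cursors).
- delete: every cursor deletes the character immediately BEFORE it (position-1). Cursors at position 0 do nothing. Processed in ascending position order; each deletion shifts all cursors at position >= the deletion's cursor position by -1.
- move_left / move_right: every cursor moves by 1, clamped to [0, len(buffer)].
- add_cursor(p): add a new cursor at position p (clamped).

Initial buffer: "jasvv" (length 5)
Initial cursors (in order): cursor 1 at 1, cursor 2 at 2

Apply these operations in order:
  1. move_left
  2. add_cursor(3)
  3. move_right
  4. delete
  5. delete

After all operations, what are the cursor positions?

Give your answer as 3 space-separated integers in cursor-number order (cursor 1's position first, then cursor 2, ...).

Answer: 0 0 0

Derivation:
After op 1 (move_left): buffer="jasvv" (len 5), cursors c1@0 c2@1, authorship .....
After op 2 (add_cursor(3)): buffer="jasvv" (len 5), cursors c1@0 c2@1 c3@3, authorship .....
After op 3 (move_right): buffer="jasvv" (len 5), cursors c1@1 c2@2 c3@4, authorship .....
After op 4 (delete): buffer="sv" (len 2), cursors c1@0 c2@0 c3@1, authorship ..
After op 5 (delete): buffer="v" (len 1), cursors c1@0 c2@0 c3@0, authorship .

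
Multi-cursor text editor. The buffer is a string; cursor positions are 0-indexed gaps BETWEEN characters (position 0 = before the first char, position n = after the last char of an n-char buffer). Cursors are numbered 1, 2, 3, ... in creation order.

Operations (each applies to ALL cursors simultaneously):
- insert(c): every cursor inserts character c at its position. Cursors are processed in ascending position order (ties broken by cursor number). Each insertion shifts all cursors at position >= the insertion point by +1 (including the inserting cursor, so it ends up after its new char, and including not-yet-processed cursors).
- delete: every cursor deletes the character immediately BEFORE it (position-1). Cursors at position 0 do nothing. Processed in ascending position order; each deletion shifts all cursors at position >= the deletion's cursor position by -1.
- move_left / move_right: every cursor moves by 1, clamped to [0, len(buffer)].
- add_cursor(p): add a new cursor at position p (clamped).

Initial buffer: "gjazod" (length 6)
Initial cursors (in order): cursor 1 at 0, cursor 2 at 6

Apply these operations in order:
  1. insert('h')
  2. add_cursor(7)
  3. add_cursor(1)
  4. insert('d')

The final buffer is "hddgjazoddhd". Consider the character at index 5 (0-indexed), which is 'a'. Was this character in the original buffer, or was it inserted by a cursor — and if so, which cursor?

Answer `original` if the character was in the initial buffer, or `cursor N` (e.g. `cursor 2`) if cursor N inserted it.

Answer: original

Derivation:
After op 1 (insert('h')): buffer="hgjazodh" (len 8), cursors c1@1 c2@8, authorship 1......2
After op 2 (add_cursor(7)): buffer="hgjazodh" (len 8), cursors c1@1 c3@7 c2@8, authorship 1......2
After op 3 (add_cursor(1)): buffer="hgjazodh" (len 8), cursors c1@1 c4@1 c3@7 c2@8, authorship 1......2
After op 4 (insert('d')): buffer="hddgjazoddhd" (len 12), cursors c1@3 c4@3 c3@10 c2@12, authorship 114......322
Authorship (.=original, N=cursor N): 1 1 4 . . . . . . 3 2 2
Index 5: author = original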